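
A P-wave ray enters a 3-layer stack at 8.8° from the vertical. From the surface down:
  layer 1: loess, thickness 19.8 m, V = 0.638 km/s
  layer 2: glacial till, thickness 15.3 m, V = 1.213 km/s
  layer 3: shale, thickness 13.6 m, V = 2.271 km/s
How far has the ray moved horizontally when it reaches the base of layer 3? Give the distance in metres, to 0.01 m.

16.55 m

Apply Snell's law at each interface; in layer i the horizontal offset is hᵢ·tan θᵢ.
Layer 1: θ = 8.80°; offset = 19.8·tan 8.80° = 3.0652 m.
Layer 2: sin θ = 1.213·sin 8.8°/0.638 = 0.2909, θ = 16.91°; offset = 15.3·tan 16.91° = 4.6513 m.
Layer 3: sin θ = 2.271·sin 8.8°/0.638 = 0.5446, θ = 32.99°; offset = 13.6·tan 32.99° = 8.8302 m.
Total horizontal offset = 16.5467 m.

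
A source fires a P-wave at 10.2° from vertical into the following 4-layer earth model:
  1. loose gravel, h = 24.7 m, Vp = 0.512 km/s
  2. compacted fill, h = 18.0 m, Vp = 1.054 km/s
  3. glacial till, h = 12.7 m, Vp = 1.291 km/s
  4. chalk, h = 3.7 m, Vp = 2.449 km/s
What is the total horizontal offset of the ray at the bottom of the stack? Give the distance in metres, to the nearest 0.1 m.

Apply Snell's law at each interface; in layer i the horizontal offset is hᵢ·tan θᵢ.
Layer 1: θ = 10.20°; offset = 24.7·tan 10.20° = 4.444 m.
Layer 2: sin θ = 1.054·sin 10.2°/0.512 = 0.3645, θ = 21.38°; offset = 18.0·tan 21.38° = 7.047 m.
Layer 3: sin θ = 1.291·sin 10.2°/0.512 = 0.4465, θ = 26.52°; offset = 12.7·tan 26.52° = 6.338 m.
Layer 4: sin θ = 2.449·sin 10.2°/0.512 = 0.8470, θ = 57.89°; offset = 3.7·tan 57.89° = 5.896 m.
Total horizontal offset = 23.725 m.

23.7 m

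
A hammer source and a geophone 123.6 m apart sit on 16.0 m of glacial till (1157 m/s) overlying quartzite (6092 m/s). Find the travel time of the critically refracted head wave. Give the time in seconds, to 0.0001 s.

0.0474 s

θ_c = arcsin(V₁/V₂) = arcsin(1157/6092) = 10.95°, cos θ_c = 0.9818.
Intercept time tᵢ = 2h cos θ_c / V₁ = 2·16.0·0.9818/1157 = 0.02715 s.
t = x/V₂ + tᵢ = 123.6/6092 + 0.02715 = 0.04744 s.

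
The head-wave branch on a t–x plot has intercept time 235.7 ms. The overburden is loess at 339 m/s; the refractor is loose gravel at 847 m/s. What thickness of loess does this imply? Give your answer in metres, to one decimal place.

43.6 m

θ_c = arcsin(339/847) = 23.59°; cos θ_c = 0.9164.
tᵢ = 2h cos θ_c/V₁ ⇒ h = tᵢ·V₁/(2 cos θ_c) = 0.2357·339/(2·0.9164) = 43.60 m.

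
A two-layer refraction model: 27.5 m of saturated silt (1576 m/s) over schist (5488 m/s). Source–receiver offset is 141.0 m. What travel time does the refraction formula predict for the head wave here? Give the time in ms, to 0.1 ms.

t = x/V₂ + 2h·√(V₂²−V₁²)/(V₁V₂).
√(V₂²−V₁²) = √(5488²−1576²) = 5256.8 m/s; delay term = 2·27.5·5256.8/(1576·5488) = 0.03343 s.
t = 141.0/5488 + 0.03343 = 0.05912 s.

59.1 ms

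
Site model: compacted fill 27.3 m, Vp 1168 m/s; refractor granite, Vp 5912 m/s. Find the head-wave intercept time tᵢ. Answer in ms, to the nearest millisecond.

46 ms

tᵢ = 2h·√(V₂²−V₁²)/(V₁V₂).
√(V₂²−V₁²) = √(5912²−1168²) = 5795.5 m/s.
tᵢ = 2·27.3·5795.5/(1168·5912) = 0.04583 s.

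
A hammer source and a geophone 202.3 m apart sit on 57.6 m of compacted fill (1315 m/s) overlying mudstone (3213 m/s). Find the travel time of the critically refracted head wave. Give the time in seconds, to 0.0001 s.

t = x/V₂ + 2h·√(V₂²−V₁²)/(V₁V₂).
√(V₂²−V₁²) = √(3213²−1315²) = 2931.6 m/s; delay term = 2·57.6·2931.6/(1315·3213) = 0.07993 s.
t = 202.3/3213 + 0.07993 = 0.14289 s.

0.1429 s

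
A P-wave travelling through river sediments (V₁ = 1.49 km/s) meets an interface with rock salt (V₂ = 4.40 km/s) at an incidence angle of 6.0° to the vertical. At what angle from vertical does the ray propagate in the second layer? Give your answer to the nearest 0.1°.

18.0°

Snell's law: sin θ₂ = (V₂/V₁)·sin θ₁ = (4.40/1.49)·sin 6.0° = 0.3087.
θ₂ = sin⁻¹(0.3087) = 17.98° (from vertical).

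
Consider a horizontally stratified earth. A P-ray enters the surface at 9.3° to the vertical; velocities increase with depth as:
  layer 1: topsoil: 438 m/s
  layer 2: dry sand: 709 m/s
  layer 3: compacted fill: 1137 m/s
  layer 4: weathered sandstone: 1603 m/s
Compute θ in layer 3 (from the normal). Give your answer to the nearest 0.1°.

24.8°

Ray parameter p = sin 9.3° / 438 = 3.6896e-04 s/m.
sin θ_3 = p·V_3 = 3.6896e-04 × 1137 = 0.4195.
θ_3 = 24.80° from the vertical.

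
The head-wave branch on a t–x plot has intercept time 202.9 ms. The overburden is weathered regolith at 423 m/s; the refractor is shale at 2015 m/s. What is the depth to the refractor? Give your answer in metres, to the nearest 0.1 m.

43.9 m

h = tᵢ·V₁·V₂ / (2·√(V₂²−V₁²)).
√(V₂²−V₁²) = √(2015² − 423²) = 1970.1 m/s.
h = 0.2029 s × 423 × 2015 / (2 × 1970.1) = 43.89 m.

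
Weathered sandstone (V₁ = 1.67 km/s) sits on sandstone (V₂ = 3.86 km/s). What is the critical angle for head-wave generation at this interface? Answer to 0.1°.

25.6°

Critical incidence: sin θ_c = V₁/V₂ = 1.67/3.86 = 0.4326.
θ_c = arcsin 0.4326 = 25.64°.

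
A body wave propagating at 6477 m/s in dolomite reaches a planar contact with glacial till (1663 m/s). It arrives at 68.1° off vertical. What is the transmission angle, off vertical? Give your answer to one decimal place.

13.8°

sin θ₁/V₁ = sin θ₂/V₂ ⇒ sin θ₂ = 1663·sin 68.1°/6477 = 1663·0.9278/6477 = 0.2382.
θ₂ = arcsin 0.2382 = 13.78° from the normal.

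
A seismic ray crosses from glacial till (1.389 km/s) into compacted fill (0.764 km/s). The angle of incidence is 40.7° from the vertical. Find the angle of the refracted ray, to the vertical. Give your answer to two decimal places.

Snell's law: sin θ₂ = (V₂/V₁)·sin θ₁ = (0.764/1.389)·sin 40.7° = 0.3587.
θ₂ = arcsin 0.3587 = 21.02° from the normal.

21.02°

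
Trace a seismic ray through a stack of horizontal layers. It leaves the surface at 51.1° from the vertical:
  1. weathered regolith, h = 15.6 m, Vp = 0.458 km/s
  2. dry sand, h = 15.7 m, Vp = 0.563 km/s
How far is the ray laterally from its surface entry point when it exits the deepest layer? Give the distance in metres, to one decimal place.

70.9 m

Ray parameter p = sin 51.1° / 0.458 km/s = 1.6992e+00 s/km.
Layer 1: θ = 51.10°; offset = 15.6·tan 51.10° = 19.333 m.
Layer 2: sin θ = p·0.563 = 0.9567 → θ = 73.07°; offset = 15.7·tan 73.07° = 51.578 m.
Σ offsets = 70.911 m.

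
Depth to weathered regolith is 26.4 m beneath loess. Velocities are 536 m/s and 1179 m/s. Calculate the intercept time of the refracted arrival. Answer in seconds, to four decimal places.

θ_c = arcsin(V₁/V₂) = arcsin(536/1179) = 27.04°; cos θ_c = 0.8907.
tᵢ = 2h·cos θ_c / V₁ = 2·26.4·0.8907 / 536 = 0.08774 s.

0.0877 s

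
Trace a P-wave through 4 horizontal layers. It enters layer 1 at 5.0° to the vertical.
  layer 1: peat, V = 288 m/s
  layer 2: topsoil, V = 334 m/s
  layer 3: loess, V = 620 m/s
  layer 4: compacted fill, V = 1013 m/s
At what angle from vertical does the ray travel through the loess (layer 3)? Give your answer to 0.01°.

Ray parameter p = sin 5.0° / 288 = 3.0262e-04 s/m.
sin θ_3 = p·V_3 = 3.0262e-04 × 620 = 0.1876.
θ_3 = 10.81° from the vertical.

10.81°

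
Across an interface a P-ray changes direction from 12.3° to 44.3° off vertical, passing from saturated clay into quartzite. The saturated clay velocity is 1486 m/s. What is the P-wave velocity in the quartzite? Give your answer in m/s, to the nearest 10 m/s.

4870 m/s

Snell's law: sin 12.3°/V₁ = sin 44.3°/V₂.
V₂ = V₁·sin 44.3°/sin 12.3° = 1486 × 3.2785 = 4871.82 m/s.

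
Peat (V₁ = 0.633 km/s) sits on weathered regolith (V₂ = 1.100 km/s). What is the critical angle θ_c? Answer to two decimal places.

35.13°

Critical incidence: sin θ_c = V₁/V₂ = 0.633/1.100 = 0.5755.
θ_c = arcsin 0.5755 = 35.13°.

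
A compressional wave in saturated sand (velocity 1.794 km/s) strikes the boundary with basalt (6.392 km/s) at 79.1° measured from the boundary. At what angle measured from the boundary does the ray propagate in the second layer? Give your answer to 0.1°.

Convert to the normal: θ₁ = 90° − 79.1° = 10.9°.
Snell's law: sin θ₂ = (V₂/V₁)·sin θ₁ = (6.392/1.794)·sin 10.9° = 0.6737.
θ₂ = arcsin 0.6737 = 42.36° from the normal.
From the interface: 90° − 42.36° = 47.64°.

47.6°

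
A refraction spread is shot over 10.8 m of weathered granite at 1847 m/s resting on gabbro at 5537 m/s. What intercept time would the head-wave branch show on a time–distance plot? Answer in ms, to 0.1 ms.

θ_c = arcsin(V₁/V₂) = arcsin(1847/5537) = 19.49°; cos θ_c = 0.9427.
tᵢ = 2h·cos θ_c / V₁ = 2·10.8·0.9427 / 1847 = 0.01102 s.

11.0 ms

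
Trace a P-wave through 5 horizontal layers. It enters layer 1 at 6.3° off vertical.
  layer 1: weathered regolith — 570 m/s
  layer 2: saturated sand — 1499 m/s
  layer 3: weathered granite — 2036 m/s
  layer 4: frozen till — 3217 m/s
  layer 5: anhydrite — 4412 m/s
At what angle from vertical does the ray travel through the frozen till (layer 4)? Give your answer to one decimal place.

38.3°

Snell's law across each interface conserves sin θ / V, so sin θ_4 = V_4·sin θ₁/V₁.
sin θ_4 = 3217 × sin 6.3° / 570 = 0.6193.
θ_4 = 38.27° from the vertical.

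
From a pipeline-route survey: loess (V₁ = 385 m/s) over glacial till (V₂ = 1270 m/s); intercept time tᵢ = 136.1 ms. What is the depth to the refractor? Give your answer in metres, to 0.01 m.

27.49 m

θ_c = arcsin(385/1270) = 17.65°; cos θ_c = 0.9529.
tᵢ = 2h cos θ_c/V₁ ⇒ h = tᵢ·V₁/(2 cos θ_c) = 0.1361·385/(2·0.9529) = 27.49 m.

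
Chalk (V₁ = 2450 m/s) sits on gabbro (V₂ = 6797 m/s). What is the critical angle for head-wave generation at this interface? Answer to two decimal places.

Critical incidence: sin θ_c = V₁/V₂ = 2450/6797 = 0.3605.
θ_c = arcsin 0.3605 = 21.13°.

21.13°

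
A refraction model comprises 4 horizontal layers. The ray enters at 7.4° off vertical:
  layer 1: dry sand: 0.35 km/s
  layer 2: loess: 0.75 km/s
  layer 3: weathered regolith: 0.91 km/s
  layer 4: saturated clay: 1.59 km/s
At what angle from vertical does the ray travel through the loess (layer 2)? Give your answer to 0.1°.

16.0°

Snell's law across each interface conserves sin θ / V, so sin θ_2 = V_2·sin θ₁/V₁.
sin θ_2 = 0.75 × sin 7.4° / 0.35 = 0.2760.
θ_2 = arcsin 0.2760 = 16.02°.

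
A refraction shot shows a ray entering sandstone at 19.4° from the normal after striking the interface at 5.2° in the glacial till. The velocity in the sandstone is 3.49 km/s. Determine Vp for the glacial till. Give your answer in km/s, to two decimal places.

0.95 km/s

Snell's law: sin 5.2°/V₁ = sin 19.4°/V₂.
V₁ = V₂·sin 5.2°/sin 19.4° = 3.49 × 0.2729 = 0.95 km/s.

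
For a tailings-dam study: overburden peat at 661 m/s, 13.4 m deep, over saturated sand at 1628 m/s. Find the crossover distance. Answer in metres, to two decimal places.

θ_c = arcsin(661/1628) = 23.96°, so cos θ_c = 0.9139 and tᵢ = 2h cos θ_c/V₁ = 0.0371 s.
At crossover x/V₁ = x/V₂ + tᵢ ⇒ x = tᵢ/(1/V₁ − 1/V₂) = 0.03705/(1.5129e-03 − 6.1425e-04) = 41.23 m.

41.23 m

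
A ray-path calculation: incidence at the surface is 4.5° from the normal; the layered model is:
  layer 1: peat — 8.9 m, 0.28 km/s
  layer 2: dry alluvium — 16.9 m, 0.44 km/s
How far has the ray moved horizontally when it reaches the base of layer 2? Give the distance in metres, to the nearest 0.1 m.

Ray parameter p = sin 4.5° / 0.28 km/s = 2.8021e-01 s/km.
Layer 1: θ = 4.50°; offset = 8.9·tan 4.50° = 0.700 m.
Layer 2: sin θ = p·0.44 = 0.1233 → θ = 7.08°; offset = 16.9·tan 7.08° = 2.100 m.
Total horizontal offset = 2.800 m.

2.8 m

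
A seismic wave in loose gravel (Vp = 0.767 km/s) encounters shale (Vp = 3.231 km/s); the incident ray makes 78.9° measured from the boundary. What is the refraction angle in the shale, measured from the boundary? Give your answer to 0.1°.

35.8°

Angle from the normal: 90° − 78.9° = 11.1°.
Snell's law: sin θ₂ = (V₂/V₁)·sin θ₁ = (3.231/0.767)·sin 11.1° = 0.8110.
θ₂ = sin⁻¹(0.8110) = 54.19° (from vertical).
From the interface: 90° − 54.19° = 35.81°.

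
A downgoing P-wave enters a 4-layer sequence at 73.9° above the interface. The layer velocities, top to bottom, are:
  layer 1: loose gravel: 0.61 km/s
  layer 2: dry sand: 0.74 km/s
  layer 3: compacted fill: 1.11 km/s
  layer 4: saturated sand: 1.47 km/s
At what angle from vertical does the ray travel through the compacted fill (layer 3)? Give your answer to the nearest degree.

From the normal: θ₁ = 90° − 73.9° = 16.1°.
Ray parameter p = sin 16.1° / 0.61 = 4.5461e-01 s/km.
sin θ_3 = p·V_3 = 4.5461e-01 × 1.11 = 0.5046.
θ_3 = arcsin 0.5046 = 30.31°.

30°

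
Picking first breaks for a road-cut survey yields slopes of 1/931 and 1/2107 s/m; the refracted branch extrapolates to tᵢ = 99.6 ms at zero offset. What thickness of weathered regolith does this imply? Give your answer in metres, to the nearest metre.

52 m

h = tᵢ·V₁·V₂ / (2·√(V₂²−V₁²)).
√(V₂²−V₁²) = √(2107² − 931²) = 1890.2 m/s.
h = 0.0996 s × 931 × 2107 / (2 × 1890.2) = 51.68 m.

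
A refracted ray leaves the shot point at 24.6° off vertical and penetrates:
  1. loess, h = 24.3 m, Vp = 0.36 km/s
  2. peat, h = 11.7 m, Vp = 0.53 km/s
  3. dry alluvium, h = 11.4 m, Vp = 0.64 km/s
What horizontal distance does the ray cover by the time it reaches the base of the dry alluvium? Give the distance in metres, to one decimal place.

32.7 m

p = sin θ₁/V₁ = sin 24.6°/0.36 = 1.1563e+00 s/km is conserved through the stack.
Layer 1: θ = 24.60°; offset = 24.3·tan 24.60° = 11.125 m.
Layer 2: sin θ = p·0.53 = 0.6129 → θ = 37.80°; offset = 11.7·tan 37.80° = 9.074 m.
Layer 3: sin θ = p·0.64 = 0.7401 → θ = 47.74°; offset = 11.4·tan 47.74° = 12.544 m.
Total horizontal offset = 32.744 m.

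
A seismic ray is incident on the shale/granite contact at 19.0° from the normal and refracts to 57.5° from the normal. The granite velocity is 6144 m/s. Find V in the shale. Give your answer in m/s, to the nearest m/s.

2372 m/s

Snell's law: sin 19.0°/V₁ = sin 57.5°/V₂.
V₁ = V₂·sin 19.0°/sin 57.5° = 6144 × 0.3860 = 2371.72 m/s.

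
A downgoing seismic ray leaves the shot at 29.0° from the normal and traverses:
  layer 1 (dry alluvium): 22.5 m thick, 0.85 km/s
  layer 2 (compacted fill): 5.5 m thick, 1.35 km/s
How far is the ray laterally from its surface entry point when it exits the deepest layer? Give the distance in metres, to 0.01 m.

p = sin θ₁/V₁ = sin 29.0°/0.85 = 5.7036e-01 s/km is conserved through the stack.
Layer 1: θ = 29.00°; offset = 22.5·tan 29.00° = 12.4720 m.
Layer 2: sin θ = p·1.35 = 0.7700 → θ = 50.35°; offset = 5.5·tan 50.35° = 6.6373 m.
Σ offsets = 19.1093 m.

19.11 m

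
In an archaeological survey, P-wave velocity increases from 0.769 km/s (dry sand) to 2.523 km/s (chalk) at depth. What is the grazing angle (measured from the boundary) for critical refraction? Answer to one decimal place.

At critical incidence the refracted ray runs along the interface (θ₂ = 90°), so sin θ_c = V₁/V₂.
θ_c = arcsin(0.769/2.523) = arcsin 0.3048 = 17.75°.
Measured from the interface: 90° − 17.75° = 72.25°.

72.3°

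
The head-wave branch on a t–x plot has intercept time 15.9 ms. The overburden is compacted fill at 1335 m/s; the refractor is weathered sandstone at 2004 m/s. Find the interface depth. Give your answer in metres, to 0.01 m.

14.23 m

h = tᵢ·V₁·V₂ / (2·√(V₂²−V₁²)).
√(V₂²−V₁²) = √(2004² − 1335²) = 1494.6 m/s.
h = 0.0159 s × 1335 × 2004 / (2 × 1494.6) = 14.23 m.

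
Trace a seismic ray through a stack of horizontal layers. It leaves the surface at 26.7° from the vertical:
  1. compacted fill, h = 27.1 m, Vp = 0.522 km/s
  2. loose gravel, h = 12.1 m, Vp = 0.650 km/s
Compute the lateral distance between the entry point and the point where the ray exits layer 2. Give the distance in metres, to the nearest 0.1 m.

p = sin θ₁/V₁ = sin 26.7°/0.522 = 8.6076e-01 s/km is conserved through the stack.
Layer 1: θ = 26.70°; offset = 27.1·tan 26.70° = 13.630 m.
Layer 2: sin θ = p·0.650 = 0.5595 → θ = 34.02°; offset = 12.1·tan 34.02° = 8.168 m.
Σ offsets = 21.798 m.

21.8 m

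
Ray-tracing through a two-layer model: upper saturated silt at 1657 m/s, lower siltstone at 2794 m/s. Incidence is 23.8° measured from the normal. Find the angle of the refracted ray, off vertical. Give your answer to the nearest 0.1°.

Snell's law: sin θ₂ = (V₂/V₁)·sin θ₁ = (2794/1657)·sin 23.8° = 0.6804.
θ₂ = arcsin 0.6804 = 42.88° from the normal.

42.9°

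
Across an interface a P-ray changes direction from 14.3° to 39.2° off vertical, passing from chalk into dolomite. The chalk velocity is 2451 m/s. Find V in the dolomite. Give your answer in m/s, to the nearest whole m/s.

6272 m/s

sin 14.3° = 0.2470; sin 39.2° = 0.6320.
V₂ = V₁·(sin θ₂/sin θ₁) = 2451·(0.6320/0.2470) = 6271.70 m/s.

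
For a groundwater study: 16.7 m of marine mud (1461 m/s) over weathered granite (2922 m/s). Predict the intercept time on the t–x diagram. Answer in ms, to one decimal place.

19.8 ms

θ_c = arcsin(V₁/V₂) = arcsin(1461/2922) = 30.00°; cos θ_c = 0.8660.
tᵢ = 2h·cos θ_c / V₁ = 2·16.7·0.8660 / 1461 = 0.01980 s.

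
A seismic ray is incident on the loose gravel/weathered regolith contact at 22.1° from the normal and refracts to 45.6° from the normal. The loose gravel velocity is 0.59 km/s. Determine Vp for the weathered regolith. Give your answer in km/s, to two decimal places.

1.12 km/s

sin 22.1° = 0.3762; sin 45.6° = 0.7145.
V₂ = V₁·(sin θ₂/sin θ₁) = 0.59·(0.7145/0.3762) = 1.12 km/s.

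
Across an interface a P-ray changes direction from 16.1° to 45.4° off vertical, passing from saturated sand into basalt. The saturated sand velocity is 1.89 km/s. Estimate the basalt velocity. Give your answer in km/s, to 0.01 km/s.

4.85 km/s

Snell's law: sin 16.1°/V₁ = sin 45.4°/V₂.
V₂ = V₁·sin 45.4°/sin 16.1° = 1.89 × 2.5676 = 4.85 km/s.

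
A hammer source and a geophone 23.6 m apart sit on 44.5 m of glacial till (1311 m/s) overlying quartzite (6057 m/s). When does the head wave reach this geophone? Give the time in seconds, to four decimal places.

0.0702 s

t = x/V₂ + 2h·√(V₂²−V₁²)/(V₁V₂).
√(V₂²−V₁²) = √(6057²−1311²) = 5913.4 m/s; delay term = 2·44.5·5913.4/(1311·6057) = 0.06628 s.
t = 23.6/6057 + 0.06628 = 0.07017 s.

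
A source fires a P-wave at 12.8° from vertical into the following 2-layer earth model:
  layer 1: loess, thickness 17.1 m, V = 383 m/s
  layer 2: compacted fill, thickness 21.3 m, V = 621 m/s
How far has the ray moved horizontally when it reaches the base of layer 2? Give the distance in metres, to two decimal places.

Ray parameter p = sin 12.8° / 383 m/s = 5.7846e-04 s/m.
Layer 1: θ = 12.80°; offset = 17.1·tan 12.80° = 3.8850 m.
Layer 2: sin θ = p·621 = 0.3592 → θ = 21.05°; offset = 21.3·tan 21.05° = 8.1986 m.
Summing the layer offsets gives 12.0837 m.

12.08 m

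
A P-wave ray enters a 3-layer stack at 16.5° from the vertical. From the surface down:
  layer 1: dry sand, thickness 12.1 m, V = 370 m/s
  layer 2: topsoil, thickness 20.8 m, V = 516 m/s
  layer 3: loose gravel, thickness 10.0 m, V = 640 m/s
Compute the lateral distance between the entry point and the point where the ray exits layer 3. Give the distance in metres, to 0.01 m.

18.20 m

p = sin θ₁/V₁ = sin 16.5°/370 = 7.6761e-04 s/m is conserved through the stack.
Layer 1: θ = 16.50°; offset = 12.1·tan 16.50° = 3.5842 m.
Layer 2: sin θ = p·516 = 0.3961 → θ = 23.33°; offset = 20.8·tan 23.33° = 8.9724 m.
Layer 3: sin θ = p·640 = 0.4913 → θ = 29.42°; offset = 10.0·tan 29.42° = 5.6402 m.
Summing the layer offsets gives 18.1968 m.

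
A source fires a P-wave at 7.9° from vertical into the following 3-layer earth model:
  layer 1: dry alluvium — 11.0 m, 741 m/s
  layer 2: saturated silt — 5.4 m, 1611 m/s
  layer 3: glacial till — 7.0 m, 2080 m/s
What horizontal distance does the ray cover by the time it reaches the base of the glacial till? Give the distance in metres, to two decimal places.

Apply Snell's law at each interface; in layer i the horizontal offset is hᵢ·tan θᵢ.
Layer 1: θ = 7.90°; offset = 11.0·tan 7.90° = 1.5264 m.
Layer 2: sin θ = 1611·sin 7.9°/741 = 0.2988, θ = 17.39°; offset = 5.4·tan 17.39° = 1.6909 m.
Layer 3: sin θ = 2080·sin 7.9°/741 = 0.3858, θ = 22.69°; offset = 7.0·tan 22.69° = 2.9273 m.
Σ offsets = 6.1445 m.

6.14 m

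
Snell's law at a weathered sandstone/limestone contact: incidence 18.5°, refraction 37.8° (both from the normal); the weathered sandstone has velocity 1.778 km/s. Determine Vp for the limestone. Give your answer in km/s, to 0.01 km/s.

sin 18.5° = 0.3173; sin 37.8° = 0.6129.
V₂ = V₁·(sin θ₂/sin θ₁) = 1.778·(0.6129/0.3173) = 3.43 km/s.

3.43 km/s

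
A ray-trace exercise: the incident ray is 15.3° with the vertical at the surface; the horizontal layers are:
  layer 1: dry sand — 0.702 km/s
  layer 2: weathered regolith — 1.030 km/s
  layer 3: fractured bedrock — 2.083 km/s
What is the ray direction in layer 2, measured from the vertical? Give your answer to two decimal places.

Ray parameter p = sin 15.3° / 0.702 = 3.7589e-01 s/km.
sin θ_2 = p·V_2 = 3.7589e-01 × 1.030 = 0.3872.
θ_2 = 22.78° from the vertical.

22.78°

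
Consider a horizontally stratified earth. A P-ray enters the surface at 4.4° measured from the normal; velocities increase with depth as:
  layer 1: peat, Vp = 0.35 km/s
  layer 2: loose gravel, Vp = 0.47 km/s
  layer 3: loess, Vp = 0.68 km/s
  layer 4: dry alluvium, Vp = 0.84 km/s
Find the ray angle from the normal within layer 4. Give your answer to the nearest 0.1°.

10.6°

Ray parameter p = sin 4.4° / 0.35 = 2.1920e-01 s/km.
sin θ_4 = p·V_4 = 2.1920e-01 × 0.84 = 0.1841.
θ_4 = arcsin 0.1841 = 10.61°.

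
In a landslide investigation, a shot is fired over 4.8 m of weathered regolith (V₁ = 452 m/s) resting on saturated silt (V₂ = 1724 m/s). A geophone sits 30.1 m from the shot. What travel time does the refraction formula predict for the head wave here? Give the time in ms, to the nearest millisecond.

38 ms

t = x/V₂ + 2h·√(V₂²−V₁²)/(V₁V₂).
√(V₂²−V₁²) = √(1724²−452²) = 1663.7 m/s; delay term = 2·4.8·1663.7/(452·1724) = 0.02050 s.
t = 30.1/1724 + 0.02050 = 0.03796 s.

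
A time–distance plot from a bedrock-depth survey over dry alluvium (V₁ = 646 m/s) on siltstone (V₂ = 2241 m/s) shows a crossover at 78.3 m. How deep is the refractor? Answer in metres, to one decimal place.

x_cross = 2h·√((V₂+V₁)/(V₂−V₁)) → h = x_cross / (2·√((V₂+V₁)/(V₂−V₁))).
√((V₂+V₁)/(V₂−V₁)) = √((2241+646)/(2241−646)) = 1.3454.
h = 78.3 / (2·1.3454) = 29.10 m.

29.1 m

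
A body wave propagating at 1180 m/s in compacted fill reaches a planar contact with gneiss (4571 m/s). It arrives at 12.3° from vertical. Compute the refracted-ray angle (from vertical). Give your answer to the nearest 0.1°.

Snell's law: sin θ₂ = (V₂/V₁)·sin θ₁ = (4571/1180)·sin 12.3° = 0.8252.
θ₂ = arcsin 0.8252 = 55.61° from the normal.

55.6°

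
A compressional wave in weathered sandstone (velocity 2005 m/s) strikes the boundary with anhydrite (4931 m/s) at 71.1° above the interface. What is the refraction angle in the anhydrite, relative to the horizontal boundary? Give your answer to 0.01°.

37.19°

Convert to the normal: θ₁ = 90° − 71.1° = 18.9°.
sin θ₁/V₁ = sin θ₂/V₂ ⇒ sin θ₂ = 4931·sin 18.9°/2005 = 4931·0.3239/2005 = 0.7966.
θ₂ = sin⁻¹(0.7966) = 52.81° (from vertical).
From the interface: 90° − 52.81° = 37.19°.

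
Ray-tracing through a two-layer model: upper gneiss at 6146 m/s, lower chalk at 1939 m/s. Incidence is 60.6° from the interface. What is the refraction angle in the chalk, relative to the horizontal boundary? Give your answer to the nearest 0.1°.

Angle from the normal: 90° − 60.6° = 29.4°.
sin θ₁/V₁ = sin θ₂/V₂ ⇒ sin θ₂ = 1939·sin 29.4°/6146 = 1939·0.4909/6146 = 0.1549.
θ₂ = arcsin 0.1549 = 8.91° from the normal.
From the interface: 90° − 8.91° = 81.09°.

81.1°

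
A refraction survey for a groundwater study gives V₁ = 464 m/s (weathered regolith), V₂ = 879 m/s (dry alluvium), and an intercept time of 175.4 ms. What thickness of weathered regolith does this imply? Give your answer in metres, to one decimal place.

θ_c = arcsin(464/879) = 31.86°; cos θ_c = 0.8493.
tᵢ = 2h cos θ_c/V₁ ⇒ h = tᵢ·V₁/(2 cos θ_c) = 0.1754·464/(2·0.8493) = 47.91 m.

47.9 m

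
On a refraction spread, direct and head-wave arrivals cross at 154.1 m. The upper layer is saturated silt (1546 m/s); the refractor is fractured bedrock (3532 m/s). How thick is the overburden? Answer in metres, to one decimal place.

h = (x_cross/2)·√((V₂−V₁)/(V₂+V₁)).
(V₂−V₁)/(V₂+V₁) = (3532−1546)/(3532+1546) = 0.3911; √ = 0.6254.
h = (154.1/2)·0.6254 = 48.19 m.

48.2 m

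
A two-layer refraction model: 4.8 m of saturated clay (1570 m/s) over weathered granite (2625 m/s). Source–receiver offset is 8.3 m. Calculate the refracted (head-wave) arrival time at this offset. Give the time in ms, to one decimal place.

t = x/V₂ + 2h·√(V₂²−V₁²)/(V₁V₂).
√(V₂²−V₁²) = √(2625²−1570²) = 2103.7 m/s; delay term = 2·4.8·2103.7/(1570·2625) = 0.00490 s.
t = 8.3/2625 + 0.00490 = 0.00806 s.

8.1 ms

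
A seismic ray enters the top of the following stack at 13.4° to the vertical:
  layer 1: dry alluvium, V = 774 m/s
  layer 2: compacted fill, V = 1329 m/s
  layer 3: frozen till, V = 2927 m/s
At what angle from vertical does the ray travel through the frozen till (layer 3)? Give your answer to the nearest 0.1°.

Snell's law across each interface conserves sin θ / V, so sin θ_3 = V_3·sin θ₁/V₁.
sin θ_3 = 2927 × sin 13.4° / 774 = 0.8764.
θ_3 = arcsin 0.8764 = 61.21°.

61.2°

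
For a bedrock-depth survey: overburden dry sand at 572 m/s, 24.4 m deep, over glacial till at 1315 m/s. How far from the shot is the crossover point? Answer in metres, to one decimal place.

x_cross = 2h·√((V₂+V₁)/(V₂−V₁)).
(V₂+V₁)/(V₂−V₁) = (1315+572)/(1315−572) = 2.5397; √ = 1.5936.
x_cross = 2·24.4·1.5936 = 77.77 m.

77.8 m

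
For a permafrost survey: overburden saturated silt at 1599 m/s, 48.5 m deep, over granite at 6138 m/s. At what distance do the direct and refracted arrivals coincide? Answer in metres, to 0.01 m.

θ_c = arcsin(1599/6138) = 15.10°, so cos θ_c = 0.9655 and tᵢ = 2h cos θ_c/V₁ = 0.0586 s.
At crossover x/V₁ = x/V₂ + tᵢ ⇒ x = tᵢ/(1/V₁ − 1/V₂) = 0.05857/(6.2539e-04 − 1.6292e-04) = 126.64 m.

126.64 m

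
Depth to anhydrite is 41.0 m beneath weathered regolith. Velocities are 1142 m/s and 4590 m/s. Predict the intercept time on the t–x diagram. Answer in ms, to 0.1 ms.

69.5 ms

θ_c = arcsin(V₁/V₂) = arcsin(1142/4590) = 14.41°; cos θ_c = 0.9686.
tᵢ = 2h·cos θ_c / V₁ = 2·41.0·0.9686 / 1142 = 0.06955 s.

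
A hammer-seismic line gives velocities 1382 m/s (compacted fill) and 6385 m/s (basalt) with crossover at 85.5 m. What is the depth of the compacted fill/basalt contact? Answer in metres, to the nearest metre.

x_cross = 2h·√((V₂+V₁)/(V₂−V₁)) → h = x_cross / (2·√((V₂+V₁)/(V₂−V₁))).
√((V₂+V₁)/(V₂−V₁)) = √((6385+1382)/(6385−1382)) = 1.2460.
h = 85.5 / (2·1.2460) = 34.31 m.

34 m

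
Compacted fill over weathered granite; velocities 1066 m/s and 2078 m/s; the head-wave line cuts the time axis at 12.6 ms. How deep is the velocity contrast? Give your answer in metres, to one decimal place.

θ_c = arcsin(1066/2078) = 30.86°; cos θ_c = 0.8584.
tᵢ = 2h cos θ_c/V₁ ⇒ h = tᵢ·V₁/(2 cos θ_c) = 0.0126·1066/(2·0.8584) = 7.82 m.

7.8 m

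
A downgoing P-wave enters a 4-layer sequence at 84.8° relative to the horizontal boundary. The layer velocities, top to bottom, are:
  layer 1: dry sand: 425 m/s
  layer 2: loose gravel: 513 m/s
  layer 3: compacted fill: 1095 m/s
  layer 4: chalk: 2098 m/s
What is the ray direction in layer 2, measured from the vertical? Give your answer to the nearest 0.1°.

6.3°

From the normal: θ₁ = 90° − 84.8° = 5.2°.
Ray parameter p = sin 5.2° / 425 = 2.1325e-04 s/m.
sin θ_2 = p·V_2 = 2.1325e-04 × 513 = 0.1094.
θ_2 = arcsin 0.1094 = 6.28°.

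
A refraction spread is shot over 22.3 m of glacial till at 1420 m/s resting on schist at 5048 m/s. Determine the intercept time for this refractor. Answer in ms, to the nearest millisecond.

tᵢ = 2h·√(V₂²−V₁²)/(V₁V₂).
√(V₂²−V₁²) = √(5048²−1420²) = 4844.2 m/s.
tᵢ = 2·22.3·4844.2/(1420·5048) = 0.03014 s.

30 ms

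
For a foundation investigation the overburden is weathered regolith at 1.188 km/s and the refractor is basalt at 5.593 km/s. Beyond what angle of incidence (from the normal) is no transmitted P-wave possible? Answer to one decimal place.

Critical incidence: sin θ_c = V₁/V₂ = 1.188/5.593 = 0.2124.
θ_c = arcsin 0.2124 = 12.26°.

12.3°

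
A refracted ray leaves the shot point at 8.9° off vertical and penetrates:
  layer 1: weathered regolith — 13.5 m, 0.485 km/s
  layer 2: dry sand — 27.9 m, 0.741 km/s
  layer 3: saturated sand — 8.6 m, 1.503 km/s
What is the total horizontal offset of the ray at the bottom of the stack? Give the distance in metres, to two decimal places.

13.60 m

Apply Snell's law at each interface; in layer i the horizontal offset is hᵢ·tan θᵢ.
Layer 1: θ = 8.90°; offset = 13.5·tan 8.90° = 2.1140 m.
Layer 2: sin θ = 0.741·sin 8.9°/0.485 = 0.2364, θ = 13.67°; offset = 27.9·tan 13.67° = 6.7871 m.
Layer 3: sin θ = 1.503·sin 8.9°/0.485 = 0.4794, θ = 28.65°; offset = 8.6·tan 28.65° = 4.6984 m.
Σ offsets = 13.5996 m.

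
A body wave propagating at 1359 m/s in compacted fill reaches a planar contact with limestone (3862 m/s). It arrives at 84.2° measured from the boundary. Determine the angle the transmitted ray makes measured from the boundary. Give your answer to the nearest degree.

Angle from the normal: 90° − 84.2° = 5.8°.
Snell's law: sin θ₂ = (V₂/V₁)·sin θ₁ = (3862/1359)·sin 5.8° = 0.2872.
θ₂ = sin⁻¹(0.2872) = 16.69° (from vertical).
From the interface: 90° − 16.69° = 73.31°.

73°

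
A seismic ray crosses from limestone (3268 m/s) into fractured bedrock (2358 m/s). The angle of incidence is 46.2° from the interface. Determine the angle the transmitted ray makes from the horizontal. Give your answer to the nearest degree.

Convert to the normal: θ₁ = 90° − 46.2° = 43.8°.
Snell's law: sin θ₂ = (V₂/V₁)·sin θ₁ = (2358/3268)·sin 43.8° = 0.4994.
θ₂ = sin⁻¹(0.4994) = 29.96° (from vertical).
From the interface: 90° − 29.96° = 60.04°.

60°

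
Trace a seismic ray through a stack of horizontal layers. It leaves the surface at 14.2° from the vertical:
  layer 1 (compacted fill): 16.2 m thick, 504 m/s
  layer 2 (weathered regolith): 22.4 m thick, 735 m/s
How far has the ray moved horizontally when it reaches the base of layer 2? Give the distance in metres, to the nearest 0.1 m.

12.7 m

Apply Snell's law at each interface; in layer i the horizontal offset is hᵢ·tan θᵢ.
Layer 1: θ = 14.20°; offset = 16.2·tan 14.20° = 4.099 m.
Layer 2: sin θ = 735·sin 14.2°/504 = 0.3577, θ = 20.96°; offset = 22.4·tan 20.96° = 8.581 m.
Total horizontal offset = 12.681 m.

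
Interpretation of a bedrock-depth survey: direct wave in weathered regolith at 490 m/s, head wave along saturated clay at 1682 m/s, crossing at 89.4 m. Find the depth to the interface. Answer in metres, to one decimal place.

33.1 m

x_cross = 2h·√((V₂+V₁)/(V₂−V₁)) → h = x_cross / (2·√((V₂+V₁)/(V₂−V₁))).
√((V₂+V₁)/(V₂−V₁)) = √((1682+490)/(1682−490)) = 1.3499.
h = 89.4 / (2·1.3499) = 33.11 m.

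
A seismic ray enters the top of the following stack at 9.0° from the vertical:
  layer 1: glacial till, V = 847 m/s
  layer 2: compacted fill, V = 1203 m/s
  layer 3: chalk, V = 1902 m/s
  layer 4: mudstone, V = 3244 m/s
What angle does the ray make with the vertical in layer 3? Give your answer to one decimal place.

20.6°

Ray parameter p = sin 9.0° / 847 = 1.8469e-04 s/m.
sin θ_3 = p·V_3 = 1.8469e-04 × 1902 = 0.3513.
θ_3 = arcsin 0.3513 = 20.57°.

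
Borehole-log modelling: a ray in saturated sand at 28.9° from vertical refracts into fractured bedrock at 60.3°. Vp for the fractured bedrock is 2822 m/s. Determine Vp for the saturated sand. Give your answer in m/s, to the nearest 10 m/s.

Snell's law: sin 28.9°/V₁ = sin 60.3°/V₂.
V₁ = V₂·sin 28.9°/sin 60.3° = 2822 × 0.5564 = 1570.08 m/s.

1570 m/s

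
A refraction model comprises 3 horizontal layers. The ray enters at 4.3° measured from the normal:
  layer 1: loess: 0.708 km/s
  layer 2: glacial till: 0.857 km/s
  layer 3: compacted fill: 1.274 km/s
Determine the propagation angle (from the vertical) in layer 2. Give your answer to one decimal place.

5.2°

Ray parameter p = sin 4.3° / 0.708 = 1.0590e-01 s/km.
sin θ_2 = p·V_2 = 1.0590e-01 × 0.857 = 0.0908.
θ_2 = 5.21° from the vertical.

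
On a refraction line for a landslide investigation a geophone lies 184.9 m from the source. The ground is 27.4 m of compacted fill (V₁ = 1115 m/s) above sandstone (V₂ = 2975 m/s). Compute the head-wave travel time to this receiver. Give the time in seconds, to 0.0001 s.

t = x/V₂ + 2h·√(V₂²−V₁²)/(V₁V₂).
√(V₂²−V₁²) = √(2975²−1115²) = 2758.2 m/s; delay term = 2·27.4·2758.2/(1115·2975) = 0.04557 s.
t = 184.9/2975 + 0.04557 = 0.10772 s.

0.1077 s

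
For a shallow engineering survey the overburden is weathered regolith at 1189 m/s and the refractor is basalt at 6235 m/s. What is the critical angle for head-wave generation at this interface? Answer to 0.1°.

11.0°

At critical incidence the refracted ray runs along the interface (θ₂ = 90°), so sin θ_c = V₁/V₂.
θ_c = arcsin(1189/6235) = arcsin 0.1907 = 10.99°.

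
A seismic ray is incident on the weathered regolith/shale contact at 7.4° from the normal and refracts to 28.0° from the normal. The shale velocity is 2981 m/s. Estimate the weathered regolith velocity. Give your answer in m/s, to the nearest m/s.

818 m/s

sin 7.4° = 0.1288; sin 28.0° = 0.4695.
V₁ = V₂·(sin θ₁/sin θ₂) = 2981·(0.1288/0.4695) = 817.81 m/s.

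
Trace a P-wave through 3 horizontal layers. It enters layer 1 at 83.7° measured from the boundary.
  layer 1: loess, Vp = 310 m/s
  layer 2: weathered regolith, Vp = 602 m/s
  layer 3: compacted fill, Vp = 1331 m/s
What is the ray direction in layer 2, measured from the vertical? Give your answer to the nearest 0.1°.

12.3°

From the normal: θ₁ = 90° − 83.7° = 6.3°.
Snell's law across each interface conserves sin θ / V, so sin θ_2 = V_2·sin θ₁/V₁.
sin θ_2 = 602 × sin 6.3° / 310 = 0.2131.
θ_2 = arcsin 0.2131 = 12.30°.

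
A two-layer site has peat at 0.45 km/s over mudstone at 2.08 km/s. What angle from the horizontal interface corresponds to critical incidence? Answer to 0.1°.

77.5°

Critical incidence: sin θ_c = V₁/V₂ = 0.45/2.08 = 0.2163.
θ_c = arcsin 0.2163 = 12.49°.
Measured from the interface: 90° − 12.49° = 77.51°.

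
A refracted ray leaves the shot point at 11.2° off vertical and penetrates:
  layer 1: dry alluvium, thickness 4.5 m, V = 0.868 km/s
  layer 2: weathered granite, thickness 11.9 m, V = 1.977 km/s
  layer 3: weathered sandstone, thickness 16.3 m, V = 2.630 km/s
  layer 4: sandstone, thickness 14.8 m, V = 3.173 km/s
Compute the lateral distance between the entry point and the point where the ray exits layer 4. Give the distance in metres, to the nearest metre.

Apply Snell's law at each interface; in layer i the horizontal offset is hᵢ·tan θᵢ.
Layer 1: θ = 11.20°; offset = 4.5·tan 11.20° = 0.891 m.
Layer 2: sin θ = 1.977·sin 11.2°/0.868 = 0.4424, θ = 26.26°; offset = 11.9·tan 26.26° = 5.870 m.
Layer 3: sin θ = 2.630·sin 11.2°/0.868 = 0.5885, θ = 36.05°; offset = 16.3·tan 36.05° = 11.865 m.
Layer 4: sin θ = 3.173·sin 11.2°/0.868 = 0.7100, θ = 45.24°; offset = 14.8·tan 45.24° = 14.923 m.
Summing the layer offsets gives 33.550 m.

34 m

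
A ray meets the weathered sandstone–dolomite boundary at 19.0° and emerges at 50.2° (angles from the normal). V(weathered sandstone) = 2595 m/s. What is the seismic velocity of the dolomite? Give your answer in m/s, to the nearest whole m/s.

6124 m/s

sin 19.0° = 0.3256; sin 50.2° = 0.7683.
V₂ = V₁·(sin θ₂/sin θ₁) = 2595·(0.7683/0.3256) = 6123.74 m/s.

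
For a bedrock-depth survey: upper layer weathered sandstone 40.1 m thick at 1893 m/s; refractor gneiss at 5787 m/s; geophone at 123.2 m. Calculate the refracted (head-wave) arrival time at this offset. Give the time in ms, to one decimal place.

θ_c = arcsin(V₁/V₂) = arcsin(1893/5787) = 19.09°, cos θ_c = 0.9450.
Intercept time tᵢ = 2h cos θ_c / V₁ = 2·40.1·0.9450/1893 = 0.04004 s.
t = x/V₂ + tᵢ = 123.2/5787 + 0.04004 = 0.06132 s.

61.3 ms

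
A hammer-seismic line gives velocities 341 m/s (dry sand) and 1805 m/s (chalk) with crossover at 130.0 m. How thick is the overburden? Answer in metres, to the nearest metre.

h = (x_cross/2)·√((V₂−V₁)/(V₂+V₁)).
(V₂−V₁)/(V₂+V₁) = (1805−341)/(1805+341) = 0.6822; √ = 0.8260.
h = (130.0/2)·0.8260 = 53.69 m.

54 m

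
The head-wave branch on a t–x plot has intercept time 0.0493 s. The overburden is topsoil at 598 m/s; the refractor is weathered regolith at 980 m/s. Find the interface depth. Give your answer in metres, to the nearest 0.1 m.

h = tᵢ·V₁·V₂ / (2·√(V₂²−V₁²)).
√(V₂²−V₁²) = √(980² − 598²) = 776.4 m/s.
h = 0.0493 s × 598 × 980 / (2 × 776.4) = 18.61 m.

18.6 m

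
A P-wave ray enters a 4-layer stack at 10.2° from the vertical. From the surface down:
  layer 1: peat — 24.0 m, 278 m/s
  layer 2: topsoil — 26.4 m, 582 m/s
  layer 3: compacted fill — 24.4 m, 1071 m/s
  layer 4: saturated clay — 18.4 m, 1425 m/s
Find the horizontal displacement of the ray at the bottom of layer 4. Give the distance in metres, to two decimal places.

Ray parameter p = sin 10.2° / 278 m/s = 6.3700e-04 s/m.
Layer 1: θ = 10.20°; offset = 24.0·tan 10.20° = 4.3183 m.
Layer 2: sin θ = p·582 = 0.3707 → θ = 21.76°; offset = 26.4·tan 21.76° = 10.5383 m.
Layer 3: sin θ = p·1071 = 0.6822 → θ = 43.02°; offset = 24.4·tan 43.02° = 22.7673 m.
Layer 4: sin θ = p·1425 = 0.9077 → θ = 65.19°; offset = 18.4·tan 65.19° = 39.8066 m.
Total horizontal offset = 77.4304 m.

77.43 m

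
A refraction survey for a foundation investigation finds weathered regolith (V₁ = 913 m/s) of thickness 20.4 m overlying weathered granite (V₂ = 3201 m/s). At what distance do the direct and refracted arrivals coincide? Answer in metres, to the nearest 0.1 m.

θ_c = arcsin(913/3201) = 16.57°, so cos θ_c = 0.9585 and tᵢ = 2h cos θ_c/V₁ = 0.0428 s.
At crossover x/V₁ = x/V₂ + tᵢ ⇒ x = tᵢ/(1/V₁ − 1/V₂) = 0.04283/(1.0953e-03 − 3.1240e-04) = 54.71 m.

54.7 m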